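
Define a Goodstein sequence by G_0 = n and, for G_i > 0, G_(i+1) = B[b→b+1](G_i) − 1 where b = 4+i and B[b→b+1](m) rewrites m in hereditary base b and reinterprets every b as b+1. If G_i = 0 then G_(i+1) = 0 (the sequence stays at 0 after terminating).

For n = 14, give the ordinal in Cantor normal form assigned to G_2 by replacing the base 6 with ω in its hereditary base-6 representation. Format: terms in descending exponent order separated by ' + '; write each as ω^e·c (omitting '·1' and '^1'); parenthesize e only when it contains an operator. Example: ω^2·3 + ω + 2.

[0] 14 ≡ 3·4 + 2 (base 4). Lift 5: 17. −1: 16.
[1] 16 ≡ 3·5 + 1 (base 5). Lift 6: 19. −1: 18.
[2] 18 ≡ 3·6 (base 6). Lift 7: 21. −1: 20.

ω·3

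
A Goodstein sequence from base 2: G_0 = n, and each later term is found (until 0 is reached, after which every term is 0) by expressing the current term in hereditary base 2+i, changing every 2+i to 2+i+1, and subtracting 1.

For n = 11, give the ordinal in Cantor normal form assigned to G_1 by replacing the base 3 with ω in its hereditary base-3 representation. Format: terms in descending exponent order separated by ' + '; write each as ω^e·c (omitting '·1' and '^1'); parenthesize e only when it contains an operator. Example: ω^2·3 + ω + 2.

ω^(ω + 1) + ω

base 2: 11 = 2^(2 + 1) + 2 + 1; at 3: 3^(3 + 1) + 3 + 1 = 85; next = 84
base 3: 84 = 3^(3 + 1) + 3; at 4: 4^(4 + 1) + 4 = 1028; next = 1027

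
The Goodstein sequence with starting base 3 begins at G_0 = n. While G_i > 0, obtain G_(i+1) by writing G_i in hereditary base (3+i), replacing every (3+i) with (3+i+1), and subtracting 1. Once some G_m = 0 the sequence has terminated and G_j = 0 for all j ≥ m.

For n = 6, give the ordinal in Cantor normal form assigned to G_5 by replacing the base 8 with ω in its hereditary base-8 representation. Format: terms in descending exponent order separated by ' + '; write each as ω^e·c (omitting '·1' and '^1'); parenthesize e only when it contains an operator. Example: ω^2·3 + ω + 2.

[0] 6 ≡ 2·3 (base 3). Lift 4: 8. −1: 7.
[1] 7 ≡ 4 + 3 (base 4). Lift 5: 8. −1: 7.
[2] 7 ≡ 5 + 2 (base 5). Lift 6: 8. −1: 7.
[3] 7 ≡ 6 + 1 (base 6). Lift 7: 8. −1: 7.
[4] 7 ≡ 7 (base 7). Lift 8: 8. −1: 7.
[5] 7 ≡ 7 (base 8). Lift 9: 7. −1: 6.

7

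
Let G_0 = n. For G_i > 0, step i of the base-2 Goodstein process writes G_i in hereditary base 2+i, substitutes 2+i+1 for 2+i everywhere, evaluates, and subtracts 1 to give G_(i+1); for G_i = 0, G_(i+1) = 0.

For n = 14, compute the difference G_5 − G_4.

5536249

[0] 14 ≡ 2^(2 + 1) + 2^2 + 2 (base 2). Lift 3: 111. −1: 110.
[1] 110 ≡ 3^(3 + 1) + 3^3 + 2 (base 3). Lift 4: 1282. −1: 1281.
[2] 1281 ≡ 4^(4 + 1) + 4^4 + 1 (base 4). Lift 5: 18751. −1: 18750.
[3] 18750 ≡ 5^(5 + 1) + 5^5 (base 5). Lift 6: 326592. −1: 326591.
[4] 326591 ≡ 6^(6 + 1) + 5·6^5 + 5·6^4 + 5·6^3 + 5·6^2 + 5·6 + 5 (base 6). Lift 7: 5862841. −1: 5862840.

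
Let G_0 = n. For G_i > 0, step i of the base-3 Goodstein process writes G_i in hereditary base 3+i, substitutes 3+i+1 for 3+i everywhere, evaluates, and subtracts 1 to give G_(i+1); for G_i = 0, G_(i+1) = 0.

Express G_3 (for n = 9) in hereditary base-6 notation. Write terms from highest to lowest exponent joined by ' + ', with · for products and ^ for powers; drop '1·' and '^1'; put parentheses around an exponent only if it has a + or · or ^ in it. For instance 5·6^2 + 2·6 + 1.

3·6 + 1

i=0: 9 = 3^2 (b=3); 3→4: 4^2 = 16; 16−1 = 15
i=1: 15 = 3·4 + 3 (b=4); 4→5: 3·5 + 3 = 18; 18−1 = 17
i=2: 17 = 3·5 + 2 (b=5); 5→6: 3·6 + 2 = 20; 20−1 = 19
i=3: 19 = 3·6 + 1 (b=6); 6→7: 3·7 + 1 = 22; 22−1 = 21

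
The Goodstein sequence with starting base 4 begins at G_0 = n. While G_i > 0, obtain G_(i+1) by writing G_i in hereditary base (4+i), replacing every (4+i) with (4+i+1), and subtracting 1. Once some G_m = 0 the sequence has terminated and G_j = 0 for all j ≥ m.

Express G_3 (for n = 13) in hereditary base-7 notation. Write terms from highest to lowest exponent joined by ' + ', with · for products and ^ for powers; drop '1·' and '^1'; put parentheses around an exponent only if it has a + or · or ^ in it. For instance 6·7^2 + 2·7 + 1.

2·7 + 4

G_0=13  [base 4] 3·4 + 1  →[4↦5]→  3·5 + 1 = 16  −1 ⇒ G_1=15
G_1=15  [base 5] 3·5  →[5↦6]→  3·6 = 18  −1 ⇒ G_2=17
G_2=17  [base 6] 2·6 + 5  →[6↦7]→  2·7 + 5 = 19  −1 ⇒ G_3=18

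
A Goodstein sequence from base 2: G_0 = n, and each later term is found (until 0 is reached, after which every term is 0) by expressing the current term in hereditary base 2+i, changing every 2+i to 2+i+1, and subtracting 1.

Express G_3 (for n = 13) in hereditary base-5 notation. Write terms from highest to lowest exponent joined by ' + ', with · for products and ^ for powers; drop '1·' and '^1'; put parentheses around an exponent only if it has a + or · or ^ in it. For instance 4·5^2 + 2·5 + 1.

5^(5 + 1) + 3·5^3 + 3·5^2 + 3·5 + 2

13 —HB2→ 2^(2 + 1) + 2^2 + 1 —bump→ 3^(3 + 1) + 3^3 + 1 = 109 —(−1)→ 108
108 —HB3→ 3^(3 + 1) + 3^3 —bump→ 4^(4 + 1) + 4^4 = 1280 —(−1)→ 1279
1279 —HB4→ 4^(4 + 1) + 3·4^3 + 3·4^2 + 3·4 + 3 —bump→ 5^(5 + 1) + 3·5^3 + 3·5^2 + 3·5 + 3 = 16093 —(−1)→ 16092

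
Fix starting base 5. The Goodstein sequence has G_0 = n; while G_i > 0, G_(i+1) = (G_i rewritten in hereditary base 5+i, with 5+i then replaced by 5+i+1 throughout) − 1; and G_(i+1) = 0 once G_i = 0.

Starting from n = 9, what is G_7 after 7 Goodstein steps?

(0) 9|_5 = 5 + 4 ↦ 6 + 4|_6 = 10 ⇒ 9
(1) 9|_6 = 6 + 3 ↦ 7 + 3|_7 = 10 ⇒ 9
(2) 9|_7 = 7 + 2 ↦ 8 + 2|_8 = 10 ⇒ 9
(3) 9|_8 = 8 + 1 ↦ 9 + 1|_9 = 10 ⇒ 9
(4) 9|_9 = 9 ↦ 10|_10 = 10 ⇒ 9
(5) 9|_10 = 9 ↦ 9|_11 = 9 ⇒ 8
(6) 8|_11 = 8 ↦ 8|_12 = 8 ⇒ 7
(7) 7|_12 = 7 ↦ 7|_13 = 7 ⇒ 6

7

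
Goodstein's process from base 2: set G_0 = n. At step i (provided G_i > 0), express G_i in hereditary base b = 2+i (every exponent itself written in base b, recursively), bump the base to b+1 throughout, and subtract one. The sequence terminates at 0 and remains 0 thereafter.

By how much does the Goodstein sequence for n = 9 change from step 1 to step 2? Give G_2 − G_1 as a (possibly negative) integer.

942

G_0=9  [base 2] 2^(2 + 1) + 1  →[2↦3]→  3^(3 + 1) + 1 = 82  −1 ⇒ G_1=81
G_1=81  [base 3] 3^(3 + 1)  →[3↦4]→  4^(4 + 1) = 1024  −1 ⇒ G_2=1023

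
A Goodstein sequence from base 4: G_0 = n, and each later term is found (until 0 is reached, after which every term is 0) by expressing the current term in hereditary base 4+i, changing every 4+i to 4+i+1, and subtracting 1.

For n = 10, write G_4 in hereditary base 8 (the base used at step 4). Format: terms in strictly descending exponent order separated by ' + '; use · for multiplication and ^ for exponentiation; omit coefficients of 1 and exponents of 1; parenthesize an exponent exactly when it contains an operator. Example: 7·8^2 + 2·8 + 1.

8 + 5

step 0: 10 = 2·4 + 2; sub 5 for 4: 2·5 + 2; = 12; G_1 = 12−1 = 11
step 1: 11 = 2·5 + 1; sub 6 for 5: 2·6 + 1; = 13; G_2 = 13−1 = 12
step 2: 12 = 2·6; sub 7 for 6: 2·7; = 14; G_3 = 14−1 = 13
step 3: 13 = 7 + 6; sub 8 for 7: 8 + 6; = 14; G_4 = 14−1 = 13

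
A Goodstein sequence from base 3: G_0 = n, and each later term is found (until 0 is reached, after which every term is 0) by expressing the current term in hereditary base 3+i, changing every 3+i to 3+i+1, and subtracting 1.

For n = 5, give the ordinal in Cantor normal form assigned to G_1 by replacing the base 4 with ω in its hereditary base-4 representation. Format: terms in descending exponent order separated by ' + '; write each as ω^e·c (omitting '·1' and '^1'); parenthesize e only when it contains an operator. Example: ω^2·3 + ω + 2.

step 0: 5 = 3 + 2; sub 4 for 3: 4 + 2; = 6; G_1 = 6−1 = 5
step 1: 5 = 4 + 1; sub 5 for 4: 5 + 1; = 6; G_2 = 6−1 = 5

ω + 1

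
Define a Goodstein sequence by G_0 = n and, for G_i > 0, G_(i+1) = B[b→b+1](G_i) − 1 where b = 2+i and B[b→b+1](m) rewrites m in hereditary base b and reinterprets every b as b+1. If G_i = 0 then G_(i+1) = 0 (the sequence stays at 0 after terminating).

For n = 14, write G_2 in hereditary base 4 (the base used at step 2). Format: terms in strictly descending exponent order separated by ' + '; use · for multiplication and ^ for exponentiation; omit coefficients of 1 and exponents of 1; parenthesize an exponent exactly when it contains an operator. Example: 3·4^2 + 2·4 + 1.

4^(4 + 1) + 4^4 + 1

G_0 = 14. HB_2(14) = 2^(2 + 1) + 2^2 + 2. Bump = 111. G_1 = 110.
G_1 = 110. HB_3(110) = 3^(3 + 1) + 3^3 + 2. Bump = 1282. G_2 = 1281.
G_2 = 1281. HB_4(1281) = 4^(4 + 1) + 4^4 + 1. Bump = 18751. G_3 = 18750.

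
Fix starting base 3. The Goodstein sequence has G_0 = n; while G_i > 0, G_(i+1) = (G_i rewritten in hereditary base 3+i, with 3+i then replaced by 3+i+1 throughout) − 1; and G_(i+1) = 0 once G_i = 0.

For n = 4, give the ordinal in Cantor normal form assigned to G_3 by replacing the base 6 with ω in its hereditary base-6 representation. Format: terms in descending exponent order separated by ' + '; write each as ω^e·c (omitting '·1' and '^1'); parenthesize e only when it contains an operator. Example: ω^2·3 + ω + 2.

i=0: 4 = 3 + 1 (b=3); 3→4: 4 + 1 = 5; 5−1 = 4
i=1: 4 = 4 (b=4); 4→5: 5 = 5; 5−1 = 4
i=2: 4 = 4 (b=5); 5→6: 4 = 4; 4−1 = 3
i=3: 3 = 3 (b=6); 6→7: 3 = 3; 3−1 = 2

3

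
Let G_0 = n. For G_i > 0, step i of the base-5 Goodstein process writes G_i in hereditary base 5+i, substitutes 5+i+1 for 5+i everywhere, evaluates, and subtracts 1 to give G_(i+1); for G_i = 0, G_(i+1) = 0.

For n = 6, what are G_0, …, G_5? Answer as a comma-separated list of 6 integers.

(0) 6|_5 = 5 + 1 ↦ 6 + 1|_6 = 7 ⇒ 6
(1) 6|_6 = 6 ↦ 7|_7 = 7 ⇒ 6
(2) 6|_7 = 6 ↦ 6|_8 = 6 ⇒ 5
(3) 5|_8 = 5 ↦ 5|_9 = 5 ⇒ 4
(4) 4|_9 = 4 ↦ 4|_10 = 4 ⇒ 3

6, 6, 6, 5, 4, 3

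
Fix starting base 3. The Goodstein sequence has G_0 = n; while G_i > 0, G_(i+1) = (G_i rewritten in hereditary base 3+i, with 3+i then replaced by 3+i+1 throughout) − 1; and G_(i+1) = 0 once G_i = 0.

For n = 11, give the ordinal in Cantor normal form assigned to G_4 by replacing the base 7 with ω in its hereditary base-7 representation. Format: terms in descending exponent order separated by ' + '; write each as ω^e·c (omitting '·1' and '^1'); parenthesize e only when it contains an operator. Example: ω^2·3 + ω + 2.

ω·5 + 4

i=0: 11 = 3^2 + 2 (b=3); 3→4: 4^2 + 2 = 18; 18−1 = 17
i=1: 17 = 4^2 + 1 (b=4); 4→5: 5^2 + 1 = 26; 26−1 = 25
i=2: 25 = 5^2 (b=5); 5→6: 6^2 = 36; 36−1 = 35
i=3: 35 = 5·6 + 5 (b=6); 6→7: 5·7 + 5 = 40; 40−1 = 39
i=4: 39 = 5·7 + 4 (b=7); 7→8: 5·8 + 4 = 44; 44−1 = 43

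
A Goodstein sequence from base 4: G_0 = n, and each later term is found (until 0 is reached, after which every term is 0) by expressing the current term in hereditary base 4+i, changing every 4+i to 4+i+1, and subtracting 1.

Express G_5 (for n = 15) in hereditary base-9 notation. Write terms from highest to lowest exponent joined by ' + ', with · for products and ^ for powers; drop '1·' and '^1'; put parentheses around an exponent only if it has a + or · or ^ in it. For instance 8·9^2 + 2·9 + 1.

base 4: 15 = 3·4 + 3; at 5: 3·5 + 3 = 18; next = 17
base 5: 17 = 3·5 + 2; at 6: 3·6 + 2 = 20; next = 19
base 6: 19 = 3·6 + 1; at 7: 3·7 + 1 = 22; next = 21
base 7: 21 = 3·7; at 8: 3·8 = 24; next = 23
base 8: 23 = 2·8 + 7; at 9: 2·9 + 7 = 25; next = 24
base 9: 24 = 2·9 + 6; at 10: 2·10 + 6 = 26; next = 25

2·9 + 6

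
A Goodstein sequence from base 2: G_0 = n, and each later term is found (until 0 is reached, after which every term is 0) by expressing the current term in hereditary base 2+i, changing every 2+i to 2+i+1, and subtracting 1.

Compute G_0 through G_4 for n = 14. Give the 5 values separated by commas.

14, 110, 1281, 18750, 326591

[0] 14 ≡ 2^(2 + 1) + 2^2 + 2 (base 2). Lift 3: 111. −1: 110.
[1] 110 ≡ 3^(3 + 1) + 3^3 + 2 (base 3). Lift 4: 1282. −1: 1281.
[2] 1281 ≡ 4^(4 + 1) + 4^4 + 1 (base 4). Lift 5: 18751. −1: 18750.
[3] 18750 ≡ 5^(5 + 1) + 5^5 (base 5). Lift 6: 326592. −1: 326591.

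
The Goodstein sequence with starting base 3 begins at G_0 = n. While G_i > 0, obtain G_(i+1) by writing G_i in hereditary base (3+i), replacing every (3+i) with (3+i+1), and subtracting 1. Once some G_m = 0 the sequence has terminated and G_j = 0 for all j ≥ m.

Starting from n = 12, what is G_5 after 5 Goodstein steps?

[0] 12 ≡ 3^2 + 3 (base 3). Lift 4: 20. −1: 19.
[1] 19 ≡ 4^2 + 3 (base 4). Lift 5: 28. −1: 27.
[2] 27 ≡ 5^2 + 2 (base 5). Lift 6: 38. −1: 37.
[3] 37 ≡ 6^2 + 1 (base 6). Lift 7: 50. −1: 49.
[4] 49 ≡ 7^2 (base 7). Lift 8: 64. −1: 63.

63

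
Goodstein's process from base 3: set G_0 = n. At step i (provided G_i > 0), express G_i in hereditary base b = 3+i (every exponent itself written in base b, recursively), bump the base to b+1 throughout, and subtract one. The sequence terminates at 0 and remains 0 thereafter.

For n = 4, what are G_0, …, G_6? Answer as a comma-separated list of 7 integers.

4, 4, 4, 3, 2, 1, 0

(0) 4|_3 = 3 + 1 ↦ 4 + 1|_4 = 5 ⇒ 4
(1) 4|_4 = 4 ↦ 5|_5 = 5 ⇒ 4
(2) 4|_5 = 4 ↦ 4|_6 = 4 ⇒ 3
(3) 3|_6 = 3 ↦ 3|_7 = 3 ⇒ 2
(4) 2|_7 = 2 ↦ 2|_8 = 2 ⇒ 1
(5) 1|_8 = 1 ↦ 1|_9 = 1 ⇒ 0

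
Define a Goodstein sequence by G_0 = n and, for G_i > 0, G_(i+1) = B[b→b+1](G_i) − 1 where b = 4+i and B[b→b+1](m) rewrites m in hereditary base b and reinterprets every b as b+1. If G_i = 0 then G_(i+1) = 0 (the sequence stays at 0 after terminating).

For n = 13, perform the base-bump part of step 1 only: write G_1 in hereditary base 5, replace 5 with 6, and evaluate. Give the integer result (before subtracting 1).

18

13 —HB4→ 3·4 + 1 —bump→ 3·5 + 1 = 16 —(−1)→ 15
15 —HB5→ 3·5 —bump→ 3·6 = 18 —(−1)→ 17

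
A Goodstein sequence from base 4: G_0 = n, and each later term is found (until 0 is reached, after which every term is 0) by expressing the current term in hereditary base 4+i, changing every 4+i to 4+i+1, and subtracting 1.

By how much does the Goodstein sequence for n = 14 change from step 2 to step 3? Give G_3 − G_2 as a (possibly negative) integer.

2

14 —HB4→ 3·4 + 2 —bump→ 3·5 + 2 = 17 —(−1)→ 16
16 —HB5→ 3·5 + 1 —bump→ 3·6 + 1 = 19 —(−1)→ 18
18 —HB6→ 3·6 —bump→ 3·7 = 21 —(−1)→ 20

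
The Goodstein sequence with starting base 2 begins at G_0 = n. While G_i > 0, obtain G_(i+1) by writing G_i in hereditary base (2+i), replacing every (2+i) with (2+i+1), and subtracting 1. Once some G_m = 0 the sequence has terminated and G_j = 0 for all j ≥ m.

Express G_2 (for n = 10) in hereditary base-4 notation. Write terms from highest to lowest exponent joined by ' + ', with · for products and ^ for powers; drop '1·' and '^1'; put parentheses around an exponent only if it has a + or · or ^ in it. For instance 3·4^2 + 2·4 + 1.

4^(4 + 1) + 1

(0) 10|_2 = 2^(2 + 1) + 2 ↦ 3^(3 + 1) + 3|_3 = 84 ⇒ 83
(1) 83|_3 = 3^(3 + 1) + 2 ↦ 4^(4 + 1) + 2|_4 = 1026 ⇒ 1025
(2) 1025|_4 = 4^(4 + 1) + 1 ↦ 5^(5 + 1) + 1|_5 = 15626 ⇒ 15625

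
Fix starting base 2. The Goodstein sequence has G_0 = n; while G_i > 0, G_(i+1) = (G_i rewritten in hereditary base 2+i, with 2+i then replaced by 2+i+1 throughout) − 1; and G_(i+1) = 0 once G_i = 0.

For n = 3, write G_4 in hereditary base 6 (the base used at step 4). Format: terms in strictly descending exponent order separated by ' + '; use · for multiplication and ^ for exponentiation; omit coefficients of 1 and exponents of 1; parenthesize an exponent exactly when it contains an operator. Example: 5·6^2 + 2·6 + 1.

1

[0] 3 ≡ 2 + 1 (base 2). Lift 3: 4. −1: 3.
[1] 3 ≡ 3 (base 3). Lift 4: 4. −1: 3.
[2] 3 ≡ 3 (base 4). Lift 5: 3. −1: 2.
[3] 2 ≡ 2 (base 5). Lift 6: 2. −1: 1.
[4] 1 ≡ 1 (base 6). Lift 7: 1. −1: 0.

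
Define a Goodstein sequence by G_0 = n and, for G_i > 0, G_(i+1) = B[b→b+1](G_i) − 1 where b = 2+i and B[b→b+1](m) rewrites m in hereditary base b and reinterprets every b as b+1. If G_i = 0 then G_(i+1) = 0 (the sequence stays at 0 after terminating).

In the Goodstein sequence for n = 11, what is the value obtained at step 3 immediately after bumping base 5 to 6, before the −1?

279938

i=0: 11 = 2^(2 + 1) + 2 + 1 (b=2); 2→3: 3^(3 + 1) + 3 + 1 = 85; 85−1 = 84
i=1: 84 = 3^(3 + 1) + 3 (b=3); 3→4: 4^(4 + 1) + 4 = 1028; 1028−1 = 1027
i=2: 1027 = 4^(4 + 1) + 3 (b=4); 4→5: 5^(5 + 1) + 3 = 15628; 15628−1 = 15627
i=3: 15627 = 5^(5 + 1) + 2 (b=5); 5→6: 6^(6 + 1) + 2 = 279938; 279938−1 = 279937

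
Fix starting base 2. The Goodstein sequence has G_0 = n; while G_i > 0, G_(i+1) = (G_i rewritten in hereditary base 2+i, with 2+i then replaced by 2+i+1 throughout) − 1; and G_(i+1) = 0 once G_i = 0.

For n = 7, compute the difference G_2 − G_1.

229

[0] 7 ≡ 2^2 + 2 + 1 (base 2). Lift 3: 31. −1: 30.
[1] 30 ≡ 3^3 + 3 (base 3). Lift 4: 260. −1: 259.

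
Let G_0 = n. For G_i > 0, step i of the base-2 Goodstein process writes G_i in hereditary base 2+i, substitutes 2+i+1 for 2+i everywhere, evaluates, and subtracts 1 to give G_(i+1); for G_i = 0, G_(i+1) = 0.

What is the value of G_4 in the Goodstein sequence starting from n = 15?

(0) 15|_2 = 2^(2 + 1) + 2^2 + 2 + 1 ↦ 3^(3 + 1) + 3^3 + 3 + 1|_3 = 112 ⇒ 111
(1) 111|_3 = 3^(3 + 1) + 3^3 + 3 ↦ 4^(4 + 1) + 4^4 + 4|_4 = 1284 ⇒ 1283
(2) 1283|_4 = 4^(4 + 1) + 4^4 + 3 ↦ 5^(5 + 1) + 5^5 + 3|_5 = 18753 ⇒ 18752
(3) 18752|_5 = 5^(5 + 1) + 5^5 + 2 ↦ 6^(6 + 1) + 6^6 + 2|_6 = 326594 ⇒ 326593
(4) 326593|_6 = 6^(6 + 1) + 6^6 + 1 ↦ 7^(7 + 1) + 7^7 + 1|_7 = 6588345 ⇒ 6588344

326593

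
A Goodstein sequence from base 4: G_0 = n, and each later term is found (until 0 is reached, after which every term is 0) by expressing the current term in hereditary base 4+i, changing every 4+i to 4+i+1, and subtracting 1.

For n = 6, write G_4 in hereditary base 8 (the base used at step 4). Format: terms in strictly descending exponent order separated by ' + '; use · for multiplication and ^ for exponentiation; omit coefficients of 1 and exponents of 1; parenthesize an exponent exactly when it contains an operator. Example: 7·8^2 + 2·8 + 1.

5

base 4: 6 = 4 + 2; at 5: 5 + 2 = 7; next = 6
base 5: 6 = 5 + 1; at 6: 6 + 1 = 7; next = 6
base 6: 6 = 6; at 7: 7 = 7; next = 6
base 7: 6 = 6; at 8: 6 = 6; next = 5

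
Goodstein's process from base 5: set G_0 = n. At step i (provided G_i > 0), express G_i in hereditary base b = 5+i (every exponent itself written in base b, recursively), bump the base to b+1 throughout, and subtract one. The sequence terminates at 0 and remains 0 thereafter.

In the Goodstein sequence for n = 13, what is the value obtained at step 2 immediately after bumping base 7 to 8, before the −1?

17

[0] 13 ≡ 2·5 + 3 (base 5). Lift 6: 15. −1: 14.
[1] 14 ≡ 2·6 + 2 (base 6). Lift 7: 16. −1: 15.
[2] 15 ≡ 2·7 + 1 (base 7). Lift 8: 17. −1: 16.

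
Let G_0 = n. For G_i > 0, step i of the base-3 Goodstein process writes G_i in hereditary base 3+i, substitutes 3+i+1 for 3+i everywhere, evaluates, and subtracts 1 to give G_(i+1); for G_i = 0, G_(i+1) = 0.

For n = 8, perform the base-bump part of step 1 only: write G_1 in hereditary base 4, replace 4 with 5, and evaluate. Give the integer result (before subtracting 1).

step 0: 8 = 2·3 + 2; sub 4 for 3: 2·4 + 2; = 10; G_1 = 10−1 = 9
step 1: 9 = 2·4 + 1; sub 5 for 4: 2·5 + 1; = 11; G_2 = 11−1 = 10

11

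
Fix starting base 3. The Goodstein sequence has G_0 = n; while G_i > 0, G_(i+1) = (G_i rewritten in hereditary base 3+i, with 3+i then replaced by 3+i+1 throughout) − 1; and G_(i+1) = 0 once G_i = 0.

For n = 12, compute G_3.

37

step 0: 12 = 3^2 + 3; sub 4 for 3: 4^2 + 4; = 20; G_1 = 20−1 = 19
step 1: 19 = 4^2 + 3; sub 5 for 4: 5^2 + 3; = 28; G_2 = 28−1 = 27
step 2: 27 = 5^2 + 2; sub 6 for 5: 6^2 + 2; = 38; G_3 = 38−1 = 37
step 3: 37 = 6^2 + 1; sub 7 for 6: 7^2 + 1; = 50; G_4 = 50−1 = 49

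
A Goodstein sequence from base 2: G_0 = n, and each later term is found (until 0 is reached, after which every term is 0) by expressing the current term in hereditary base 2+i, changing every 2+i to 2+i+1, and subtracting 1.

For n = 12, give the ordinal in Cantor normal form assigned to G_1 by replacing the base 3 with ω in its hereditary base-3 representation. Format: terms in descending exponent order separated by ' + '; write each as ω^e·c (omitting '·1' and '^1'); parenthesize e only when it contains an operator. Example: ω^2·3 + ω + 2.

[0] 12 ≡ 2^(2 + 1) + 2^2 (base 2). Lift 3: 108. −1: 107.
[1] 107 ≡ 3^(3 + 1) + 2·3^2 + 2·3 + 2 (base 3). Lift 4: 1066. −1: 1065.

ω^(ω + 1) + ω^2·2 + ω·2 + 2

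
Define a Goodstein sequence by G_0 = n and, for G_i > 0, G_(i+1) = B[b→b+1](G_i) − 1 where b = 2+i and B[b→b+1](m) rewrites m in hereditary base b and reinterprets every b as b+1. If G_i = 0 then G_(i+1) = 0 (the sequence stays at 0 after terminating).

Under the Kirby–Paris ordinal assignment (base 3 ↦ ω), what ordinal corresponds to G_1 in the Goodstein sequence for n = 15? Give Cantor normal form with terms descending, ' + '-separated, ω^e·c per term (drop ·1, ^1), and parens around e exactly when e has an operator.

base 2: 15 = 2^(2 + 1) + 2^2 + 2 + 1; at 3: 3^(3 + 1) + 3^3 + 3 + 1 = 112; next = 111
base 3: 111 = 3^(3 + 1) + 3^3 + 3; at 4: 4^(4 + 1) + 4^4 + 4 = 1284; next = 1283

ω^(ω + 1) + ω^ω + ω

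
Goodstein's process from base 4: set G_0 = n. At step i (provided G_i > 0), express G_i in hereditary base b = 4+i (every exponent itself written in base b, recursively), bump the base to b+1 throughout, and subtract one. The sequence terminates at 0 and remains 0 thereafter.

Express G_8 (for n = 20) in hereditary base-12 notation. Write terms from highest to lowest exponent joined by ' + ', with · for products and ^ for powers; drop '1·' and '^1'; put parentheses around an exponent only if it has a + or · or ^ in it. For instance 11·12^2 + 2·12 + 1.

9·12 + 7

(0) 20|_4 = 4^2 + 4 ↦ 5^2 + 5|_5 = 30 ⇒ 29
(1) 29|_5 = 5^2 + 4 ↦ 6^2 + 4|_6 = 40 ⇒ 39
(2) 39|_6 = 6^2 + 3 ↦ 7^2 + 3|_7 = 52 ⇒ 51
(3) 51|_7 = 7^2 + 2 ↦ 8^2 + 2|_8 = 66 ⇒ 65
(4) 65|_8 = 8^2 + 1 ↦ 9^2 + 1|_9 = 82 ⇒ 81
(5) 81|_9 = 9^2 ↦ 10^2|_10 = 100 ⇒ 99
(6) 99|_10 = 9·10 + 9 ↦ 9·11 + 9|_11 = 108 ⇒ 107
(7) 107|_11 = 9·11 + 8 ↦ 9·12 + 8|_12 = 116 ⇒ 115
(8) 115|_12 = 9·12 + 7 ↦ 9·13 + 7|_13 = 124 ⇒ 123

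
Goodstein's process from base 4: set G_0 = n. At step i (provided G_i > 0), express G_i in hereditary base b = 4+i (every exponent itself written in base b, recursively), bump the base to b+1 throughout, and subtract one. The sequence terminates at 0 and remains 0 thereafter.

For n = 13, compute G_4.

G_0 = 13. HB_4(13) = 3·4 + 1. Bump = 16. G_1 = 15.
G_1 = 15. HB_5(15) = 3·5. Bump = 18. G_2 = 17.
G_2 = 17. HB_6(17) = 2·6 + 5. Bump = 19. G_3 = 18.
G_3 = 18. HB_7(18) = 2·7 + 4. Bump = 20. G_4 = 19.
G_4 = 19. HB_8(19) = 2·8 + 3. Bump = 21. G_5 = 20.

19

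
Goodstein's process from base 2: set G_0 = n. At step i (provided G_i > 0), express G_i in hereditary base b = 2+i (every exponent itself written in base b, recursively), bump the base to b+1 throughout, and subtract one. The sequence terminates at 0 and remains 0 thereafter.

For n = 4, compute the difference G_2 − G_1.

15

4 —HB2→ 2^2 —bump→ 3^3 = 27 —(−1)→ 26
26 —HB3→ 2·3^2 + 2·3 + 2 —bump→ 2·4^2 + 2·4 + 2 = 42 —(−1)→ 41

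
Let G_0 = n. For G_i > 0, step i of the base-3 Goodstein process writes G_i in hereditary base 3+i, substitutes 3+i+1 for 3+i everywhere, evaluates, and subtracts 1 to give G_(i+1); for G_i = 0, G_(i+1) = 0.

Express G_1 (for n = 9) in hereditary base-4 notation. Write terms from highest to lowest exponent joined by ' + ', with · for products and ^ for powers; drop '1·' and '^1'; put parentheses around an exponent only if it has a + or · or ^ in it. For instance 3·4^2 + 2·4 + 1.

3·4 + 3

i=0: 9 = 3^2 (b=3); 3→4: 4^2 = 16; 16−1 = 15
i=1: 15 = 3·4 + 3 (b=4); 4→5: 3·5 + 3 = 18; 18−1 = 17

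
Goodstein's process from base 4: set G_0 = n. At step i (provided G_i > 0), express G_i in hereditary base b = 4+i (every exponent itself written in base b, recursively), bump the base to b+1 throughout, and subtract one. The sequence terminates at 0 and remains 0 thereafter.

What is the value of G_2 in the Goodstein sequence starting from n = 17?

35

(0) 17|_4 = 4^2 + 1 ↦ 5^2 + 1|_5 = 26 ⇒ 25
(1) 25|_5 = 5^2 ↦ 6^2|_6 = 36 ⇒ 35
(2) 35|_6 = 5·6 + 5 ↦ 5·7 + 5|_7 = 40 ⇒ 39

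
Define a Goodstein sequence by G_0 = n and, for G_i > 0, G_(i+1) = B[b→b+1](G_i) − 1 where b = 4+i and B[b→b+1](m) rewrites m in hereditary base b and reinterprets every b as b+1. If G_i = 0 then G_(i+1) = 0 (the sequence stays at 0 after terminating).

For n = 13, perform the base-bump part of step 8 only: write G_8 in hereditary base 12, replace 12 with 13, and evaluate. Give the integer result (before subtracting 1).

24

[0] 13 ≡ 3·4 + 1 (base 4). Lift 5: 16. −1: 15.
[1] 15 ≡ 3·5 (base 5). Lift 6: 18. −1: 17.
[2] 17 ≡ 2·6 + 5 (base 6). Lift 7: 19. −1: 18.
[3] 18 ≡ 2·7 + 4 (base 7). Lift 8: 20. −1: 19.
[4] 19 ≡ 2·8 + 3 (base 8). Lift 9: 21. −1: 20.
[5] 20 ≡ 2·9 + 2 (base 9). Lift 10: 22. −1: 21.
[6] 21 ≡ 2·10 + 1 (base 10). Lift 11: 23. −1: 22.
[7] 22 ≡ 2·11 (base 11). Lift 12: 24. −1: 23.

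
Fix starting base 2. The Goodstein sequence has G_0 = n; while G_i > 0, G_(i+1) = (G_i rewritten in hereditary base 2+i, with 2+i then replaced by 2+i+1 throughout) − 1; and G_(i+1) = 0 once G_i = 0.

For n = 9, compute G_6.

(0) 9|_2 = 2^(2 + 1) + 1 ↦ 3^(3 + 1) + 1|_3 = 82 ⇒ 81
(1) 81|_3 = 3^(3 + 1) ↦ 4^(4 + 1)|_4 = 1024 ⇒ 1023
(2) 1023|_4 = 3·4^4 + 3·4^3 + 3·4^2 + 3·4 + 3 ↦ 3·5^5 + 3·5^3 + 3·5^2 + 3·5 + 3|_5 = 9843 ⇒ 9842
(3) 9842|_5 = 3·5^5 + 3·5^3 + 3·5^2 + 3·5 + 2 ↦ 3·6^6 + 3·6^3 + 3·6^2 + 3·6 + 2|_6 = 140744 ⇒ 140743
(4) 140743|_6 = 3·6^6 + 3·6^3 + 3·6^2 + 3·6 + 1 ↦ 3·7^7 + 3·7^3 + 3·7^2 + 3·7 + 1|_7 = 2471827 ⇒ 2471826
(5) 2471826|_7 = 3·7^7 + 3·7^3 + 3·7^2 + 3·7 ↦ 3·8^8 + 3·8^3 + 3·8^2 + 3·8|_8 = 50333400 ⇒ 50333399
(6) 50333399|_8 = 3·8^8 + 3·8^3 + 3·8^2 + 2·8 + 7 ↦ 3·9^9 + 3·9^3 + 3·9^2 + 2·9 + 7|_9 = 1162263922 ⇒ 1162263921

50333399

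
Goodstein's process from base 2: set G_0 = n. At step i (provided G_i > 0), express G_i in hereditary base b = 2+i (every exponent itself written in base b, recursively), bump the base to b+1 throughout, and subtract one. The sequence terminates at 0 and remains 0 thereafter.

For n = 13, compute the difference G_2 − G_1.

1171

G_0 = 13. HB_2(13) = 2^(2 + 1) + 2^2 + 1. Bump = 109. G_1 = 108.
G_1 = 108. HB_3(108) = 3^(3 + 1) + 3^3. Bump = 1280. G_2 = 1279.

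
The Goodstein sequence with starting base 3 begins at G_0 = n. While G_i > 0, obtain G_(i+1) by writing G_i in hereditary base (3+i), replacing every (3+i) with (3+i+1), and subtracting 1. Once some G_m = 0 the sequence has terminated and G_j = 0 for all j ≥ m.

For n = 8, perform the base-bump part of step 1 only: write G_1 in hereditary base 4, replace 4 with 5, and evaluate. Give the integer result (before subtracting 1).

(0) 8|_3 = 2·3 + 2 ↦ 2·4 + 2|_4 = 10 ⇒ 9
(1) 9|_4 = 2·4 + 1 ↦ 2·5 + 1|_5 = 11 ⇒ 10

11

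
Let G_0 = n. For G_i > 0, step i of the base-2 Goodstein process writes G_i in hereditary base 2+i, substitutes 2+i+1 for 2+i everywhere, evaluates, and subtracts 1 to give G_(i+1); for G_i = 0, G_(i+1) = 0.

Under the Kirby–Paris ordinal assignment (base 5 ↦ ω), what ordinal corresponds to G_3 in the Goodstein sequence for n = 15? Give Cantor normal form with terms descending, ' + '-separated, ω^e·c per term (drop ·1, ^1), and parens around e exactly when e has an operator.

[0] 15 ≡ 2^(2 + 1) + 2^2 + 2 + 1 (base 2). Lift 3: 112. −1: 111.
[1] 111 ≡ 3^(3 + 1) + 3^3 + 3 (base 3). Lift 4: 1284. −1: 1283.
[2] 1283 ≡ 4^(4 + 1) + 4^4 + 3 (base 4). Lift 5: 18753. −1: 18752.

ω^(ω + 1) + ω^ω + 2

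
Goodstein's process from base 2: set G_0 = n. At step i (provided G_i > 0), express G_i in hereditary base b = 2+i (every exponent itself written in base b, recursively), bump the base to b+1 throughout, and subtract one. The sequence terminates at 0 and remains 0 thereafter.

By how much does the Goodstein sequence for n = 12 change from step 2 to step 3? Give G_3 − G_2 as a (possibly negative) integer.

14620

i=0: 12 = 2^(2 + 1) + 2^2 (b=2); 2→3: 3^(3 + 1) + 3^3 = 108; 108−1 = 107
i=1: 107 = 3^(3 + 1) + 2·3^2 + 2·3 + 2 (b=3); 3→4: 4^(4 + 1) + 2·4^2 + 2·4 + 2 = 1066; 1066−1 = 1065
i=2: 1065 = 4^(4 + 1) + 2·4^2 + 2·4 + 1 (b=4); 4→5: 5^(5 + 1) + 2·5^2 + 2·5 + 1 = 15686; 15686−1 = 15685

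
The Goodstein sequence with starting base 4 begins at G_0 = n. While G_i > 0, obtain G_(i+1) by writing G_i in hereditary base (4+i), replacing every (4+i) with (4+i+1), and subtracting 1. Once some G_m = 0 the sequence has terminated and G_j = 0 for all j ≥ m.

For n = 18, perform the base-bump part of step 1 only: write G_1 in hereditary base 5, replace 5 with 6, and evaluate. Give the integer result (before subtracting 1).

37

step 0: 18 = 4^2 + 2; sub 5 for 4: 5^2 + 2; = 27; G_1 = 27−1 = 26
step 1: 26 = 5^2 + 1; sub 6 for 5: 6^2 + 1; = 37; G_2 = 37−1 = 36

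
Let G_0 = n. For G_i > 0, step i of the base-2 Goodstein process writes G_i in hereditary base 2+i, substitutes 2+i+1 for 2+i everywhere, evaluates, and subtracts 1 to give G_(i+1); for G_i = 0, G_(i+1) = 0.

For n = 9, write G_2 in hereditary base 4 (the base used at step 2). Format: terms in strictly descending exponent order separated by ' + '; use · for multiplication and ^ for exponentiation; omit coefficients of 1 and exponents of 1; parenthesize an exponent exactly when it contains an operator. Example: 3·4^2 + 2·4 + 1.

base 2: 9 = 2^(2 + 1) + 1; at 3: 3^(3 + 1) + 1 = 82; next = 81
base 3: 81 = 3^(3 + 1); at 4: 4^(4 + 1) = 1024; next = 1023
base 4: 1023 = 3·4^4 + 3·4^3 + 3·4^2 + 3·4 + 3; at 5: 3·5^5 + 3·5^3 + 3·5^2 + 3·5 + 3 = 9843; next = 9842

3·4^4 + 3·4^3 + 3·4^2 + 3·4 + 3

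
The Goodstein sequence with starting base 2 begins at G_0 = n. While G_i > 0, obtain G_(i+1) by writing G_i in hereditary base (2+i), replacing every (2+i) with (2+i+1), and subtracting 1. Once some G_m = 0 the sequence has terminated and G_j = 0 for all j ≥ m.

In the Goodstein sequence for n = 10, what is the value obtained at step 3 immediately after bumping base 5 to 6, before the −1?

G_0=10  [base 2] 2^(2 + 1) + 2  →[2↦3]→  3^(3 + 1) + 3 = 84  −1 ⇒ G_1=83
G_1=83  [base 3] 3^(3 + 1) + 2  →[3↦4]→  4^(4 + 1) + 2 = 1026  −1 ⇒ G_2=1025
G_2=1025  [base 4] 4^(4 + 1) + 1  →[4↦5]→  5^(5 + 1) + 1 = 15626  −1 ⇒ G_3=15625
G_3=15625  [base 5] 5^(5 + 1)  →[5↦6]→  6^(6 + 1) = 279936  −1 ⇒ G_4=279935

279936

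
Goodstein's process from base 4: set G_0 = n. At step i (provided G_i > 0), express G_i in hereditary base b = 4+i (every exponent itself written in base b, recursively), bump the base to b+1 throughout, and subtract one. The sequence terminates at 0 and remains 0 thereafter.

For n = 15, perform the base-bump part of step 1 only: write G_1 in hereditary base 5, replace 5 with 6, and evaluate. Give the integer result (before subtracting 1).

G_0 = 15. HB_4(15) = 3·4 + 3. Bump = 18. G_1 = 17.
G_1 = 17. HB_5(17) = 3·5 + 2. Bump = 20. G_2 = 19.

20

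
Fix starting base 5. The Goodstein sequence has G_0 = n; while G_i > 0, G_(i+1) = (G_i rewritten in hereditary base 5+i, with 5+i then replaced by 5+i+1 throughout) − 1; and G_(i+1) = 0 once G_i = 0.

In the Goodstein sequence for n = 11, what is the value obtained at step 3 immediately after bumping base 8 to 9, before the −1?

14

base 5: 11 = 2·5 + 1; at 6: 2·6 + 1 = 13; next = 12
base 6: 12 = 2·6; at 7: 2·7 = 14; next = 13
base 7: 13 = 7 + 6; at 8: 8 + 6 = 14; next = 13
base 8: 13 = 8 + 5; at 9: 9 + 5 = 14; next = 13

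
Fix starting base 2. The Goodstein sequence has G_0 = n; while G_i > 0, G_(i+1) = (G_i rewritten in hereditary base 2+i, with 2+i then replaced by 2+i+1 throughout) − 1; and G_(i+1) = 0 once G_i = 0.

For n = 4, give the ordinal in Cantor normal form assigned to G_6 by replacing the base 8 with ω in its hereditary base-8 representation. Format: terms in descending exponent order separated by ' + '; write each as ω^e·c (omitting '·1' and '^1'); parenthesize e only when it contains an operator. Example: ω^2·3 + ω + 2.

4 —HB2→ 2^2 —bump→ 3^3 = 27 —(−1)→ 26
26 —HB3→ 2·3^2 + 2·3 + 2 —bump→ 2·4^2 + 2·4 + 2 = 42 —(−1)→ 41
41 —HB4→ 2·4^2 + 2·4 + 1 —bump→ 2·5^2 + 2·5 + 1 = 61 —(−1)→ 60
60 —HB5→ 2·5^2 + 2·5 —bump→ 2·6^2 + 2·6 = 84 —(−1)→ 83
83 —HB6→ 2·6^2 + 6 + 5 —bump→ 2·7^2 + 7 + 5 = 110 —(−1)→ 109
109 —HB7→ 2·7^2 + 7 + 4 —bump→ 2·8^2 + 8 + 4 = 140 —(−1)→ 139

ω^2·2 + ω + 3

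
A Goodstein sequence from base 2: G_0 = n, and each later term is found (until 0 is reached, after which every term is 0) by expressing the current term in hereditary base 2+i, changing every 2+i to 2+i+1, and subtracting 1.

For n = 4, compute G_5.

109

(0) 4|_2 = 2^2 ↦ 3^3|_3 = 27 ⇒ 26
(1) 26|_3 = 2·3^2 + 2·3 + 2 ↦ 2·4^2 + 2·4 + 2|_4 = 42 ⇒ 41
(2) 41|_4 = 2·4^2 + 2·4 + 1 ↦ 2·5^2 + 2·5 + 1|_5 = 61 ⇒ 60
(3) 60|_5 = 2·5^2 + 2·5 ↦ 2·6^2 + 2·6|_6 = 84 ⇒ 83
(4) 83|_6 = 2·6^2 + 6 + 5 ↦ 2·7^2 + 7 + 5|_7 = 110 ⇒ 109
(5) 109|_7 = 2·7^2 + 7 + 4 ↦ 2·8^2 + 8 + 4|_8 = 140 ⇒ 139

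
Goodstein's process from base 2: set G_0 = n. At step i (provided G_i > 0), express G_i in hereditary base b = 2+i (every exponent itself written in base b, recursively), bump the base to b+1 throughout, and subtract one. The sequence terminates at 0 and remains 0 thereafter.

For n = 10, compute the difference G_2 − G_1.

step 0: 10 = 2^(2 + 1) + 2; sub 3 for 2: 3^(3 + 1) + 3; = 84; G_1 = 84−1 = 83
step 1: 83 = 3^(3 + 1) + 2; sub 4 for 3: 4^(4 + 1) + 2; = 1026; G_2 = 1026−1 = 1025

942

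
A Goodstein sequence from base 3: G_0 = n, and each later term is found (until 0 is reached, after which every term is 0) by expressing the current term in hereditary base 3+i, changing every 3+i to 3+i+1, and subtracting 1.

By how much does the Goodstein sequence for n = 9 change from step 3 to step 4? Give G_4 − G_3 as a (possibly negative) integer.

2

G_0 = 9. HB_3(9) = 3^2. Bump = 16. G_1 = 15.
G_1 = 15. HB_4(15) = 3·4 + 3. Bump = 18. G_2 = 17.
G_2 = 17. HB_5(17) = 3·5 + 2. Bump = 20. G_3 = 19.
G_3 = 19. HB_6(19) = 3·6 + 1. Bump = 22. G_4 = 21.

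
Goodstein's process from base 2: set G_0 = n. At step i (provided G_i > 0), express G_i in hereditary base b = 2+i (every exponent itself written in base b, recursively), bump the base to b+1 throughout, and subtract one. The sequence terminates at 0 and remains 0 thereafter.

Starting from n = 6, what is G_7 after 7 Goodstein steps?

step 0: 6 = 2^2 + 2; sub 3 for 2: 3^3 + 3; = 30; G_1 = 30−1 = 29
step 1: 29 = 3^3 + 2; sub 4 for 3: 4^4 + 2; = 258; G_2 = 258−1 = 257
step 2: 257 = 4^4 + 1; sub 5 for 4: 5^5 + 1; = 3126; G_3 = 3126−1 = 3125
step 3: 3125 = 5^5; sub 6 for 5: 6^6; = 46656; G_4 = 46656−1 = 46655
step 4: 46655 = 5·6^5 + 5·6^4 + 5·6^3 + 5·6^2 + 5·6 + 5; sub 7 for 6: 5·7^5 + 5·7^4 + 5·7^3 + 5·7^2 + 5·7 + 5; = 98040; G_5 = 98040−1 = 98039
step 5: 98039 = 5·7^5 + 5·7^4 + 5·7^3 + 5·7^2 + 5·7 + 4; sub 8 for 7: 5·8^5 + 5·8^4 + 5·8^3 + 5·8^2 + 5·8 + 4; = 187244; G_6 = 187244−1 = 187243
step 6: 187243 = 5·8^5 + 5·8^4 + 5·8^3 + 5·8^2 + 5·8 + 3; sub 9 for 8: 5·9^5 + 5·9^4 + 5·9^3 + 5·9^2 + 5·9 + 3; = 332148; G_7 = 332148−1 = 332147
step 7: 332147 = 5·9^5 + 5·9^4 + 5·9^3 + 5·9^2 + 5·9 + 2; sub 10 for 9: 5·10^5 + 5·10^4 + 5·10^3 + 5·10^2 + 5·10 + 2; = 555552; G_8 = 555552−1 = 555551

332147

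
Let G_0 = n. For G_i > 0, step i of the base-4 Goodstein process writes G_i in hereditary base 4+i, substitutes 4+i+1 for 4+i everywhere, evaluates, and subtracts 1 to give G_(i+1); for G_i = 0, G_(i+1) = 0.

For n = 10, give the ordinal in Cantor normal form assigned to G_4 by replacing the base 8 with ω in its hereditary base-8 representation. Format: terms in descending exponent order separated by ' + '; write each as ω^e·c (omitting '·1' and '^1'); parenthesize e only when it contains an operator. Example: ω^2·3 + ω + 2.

i=0: 10 = 2·4 + 2 (b=4); 4→5: 2·5 + 2 = 12; 12−1 = 11
i=1: 11 = 2·5 + 1 (b=5); 5→6: 2·6 + 1 = 13; 13−1 = 12
i=2: 12 = 2·6 (b=6); 6→7: 2·7 = 14; 14−1 = 13
i=3: 13 = 7 + 6 (b=7); 7→8: 8 + 6 = 14; 14−1 = 13

ω + 5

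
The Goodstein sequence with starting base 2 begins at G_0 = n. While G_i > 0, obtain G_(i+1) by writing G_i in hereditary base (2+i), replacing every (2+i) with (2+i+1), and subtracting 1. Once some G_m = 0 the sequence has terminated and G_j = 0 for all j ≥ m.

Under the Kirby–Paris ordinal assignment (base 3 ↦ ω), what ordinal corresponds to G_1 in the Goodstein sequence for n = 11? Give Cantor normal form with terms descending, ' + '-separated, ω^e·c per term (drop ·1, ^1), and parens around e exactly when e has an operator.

ω^(ω + 1) + ω

[0] 11 ≡ 2^(2 + 1) + 2 + 1 (base 2). Lift 3: 85. −1: 84.
[1] 84 ≡ 3^(3 + 1) + 3 (base 3). Lift 4: 1028. −1: 1027.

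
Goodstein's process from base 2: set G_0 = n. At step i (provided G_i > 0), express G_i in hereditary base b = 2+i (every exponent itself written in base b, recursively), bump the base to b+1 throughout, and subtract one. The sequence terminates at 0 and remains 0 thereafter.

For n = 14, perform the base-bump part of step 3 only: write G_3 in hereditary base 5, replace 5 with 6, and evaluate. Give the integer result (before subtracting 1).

i=0: 14 = 2^(2 + 1) + 2^2 + 2 (b=2); 2→3: 3^(3 + 1) + 3^3 + 3 = 111; 111−1 = 110
i=1: 110 = 3^(3 + 1) + 3^3 + 2 (b=3); 3→4: 4^(4 + 1) + 4^4 + 2 = 1282; 1282−1 = 1281
i=2: 1281 = 4^(4 + 1) + 4^4 + 1 (b=4); 4→5: 5^(5 + 1) + 5^5 + 1 = 18751; 18751−1 = 18750
i=3: 18750 = 5^(5 + 1) + 5^5 (b=5); 5→6: 6^(6 + 1) + 6^6 = 326592; 326592−1 = 326591

326592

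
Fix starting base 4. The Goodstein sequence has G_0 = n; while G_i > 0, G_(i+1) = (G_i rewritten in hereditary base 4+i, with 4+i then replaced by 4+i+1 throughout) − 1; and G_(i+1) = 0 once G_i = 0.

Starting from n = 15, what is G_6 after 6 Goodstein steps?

base 4: 15 = 3·4 + 3; at 5: 3·5 + 3 = 18; next = 17
base 5: 17 = 3·5 + 2; at 6: 3·6 + 2 = 20; next = 19
base 6: 19 = 3·6 + 1; at 7: 3·7 + 1 = 22; next = 21
base 7: 21 = 3·7; at 8: 3·8 = 24; next = 23
base 8: 23 = 2·8 + 7; at 9: 2·9 + 7 = 25; next = 24
base 9: 24 = 2·9 + 6; at 10: 2·10 + 6 = 26; next = 25
base 10: 25 = 2·10 + 5; at 11: 2·11 + 5 = 27; next = 26

25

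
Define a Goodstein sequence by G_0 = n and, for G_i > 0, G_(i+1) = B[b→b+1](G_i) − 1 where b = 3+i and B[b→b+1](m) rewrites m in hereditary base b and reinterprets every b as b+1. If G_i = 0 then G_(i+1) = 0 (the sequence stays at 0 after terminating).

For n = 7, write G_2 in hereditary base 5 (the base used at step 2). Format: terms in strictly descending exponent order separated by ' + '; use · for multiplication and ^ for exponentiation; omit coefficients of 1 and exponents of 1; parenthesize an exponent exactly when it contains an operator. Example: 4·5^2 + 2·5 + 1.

5 + 4

i=0: 7 = 2·3 + 1 (b=3); 3→4: 2·4 + 1 = 9; 9−1 = 8
i=1: 8 = 2·4 (b=4); 4→5: 2·5 = 10; 10−1 = 9
i=2: 9 = 5 + 4 (b=5); 5→6: 6 + 4 = 10; 10−1 = 9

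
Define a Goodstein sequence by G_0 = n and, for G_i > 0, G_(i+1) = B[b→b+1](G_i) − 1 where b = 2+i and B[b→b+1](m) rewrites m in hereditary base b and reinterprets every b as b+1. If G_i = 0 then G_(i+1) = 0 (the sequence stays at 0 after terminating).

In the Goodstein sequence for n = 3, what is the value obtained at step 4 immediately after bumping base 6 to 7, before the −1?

1

G_0=3  [base 2] 2 + 1  →[2↦3]→  3 + 1 = 4  −1 ⇒ G_1=3
G_1=3  [base 3] 3  →[3↦4]→  4 = 4  −1 ⇒ G_2=3
G_2=3  [base 4] 3  →[4↦5]→  3 = 3  −1 ⇒ G_3=2
G_3=2  [base 5] 2  →[5↦6]→  2 = 2  −1 ⇒ G_4=1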